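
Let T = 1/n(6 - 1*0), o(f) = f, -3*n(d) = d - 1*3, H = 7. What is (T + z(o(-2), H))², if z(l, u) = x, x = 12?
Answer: 121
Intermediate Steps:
n(d) = 1 - d/3 (n(d) = -(d - 1*3)/3 = -(d - 3)/3 = -(-3 + d)/3 = 1 - d/3)
z(l, u) = 12
T = -1 (T = 1/(1 - (6 - 1*0)/3) = 1/(1 - (6 + 0)/3) = 1/(1 - ⅓*6) = 1/(1 - 2) = 1/(-1) = -1)
(T + z(o(-2), H))² = (-1 + 12)² = 11² = 121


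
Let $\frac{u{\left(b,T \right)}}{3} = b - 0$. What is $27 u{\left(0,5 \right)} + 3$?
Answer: $3$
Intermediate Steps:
$u{\left(b,T \right)} = 3 b$ ($u{\left(b,T \right)} = 3 \left(b - 0\right) = 3 \left(b + 0\right) = 3 b$)
$27 u{\left(0,5 \right)} + 3 = 27 \cdot 3 \cdot 0 + 3 = 27 \cdot 0 + 3 = 0 + 3 = 3$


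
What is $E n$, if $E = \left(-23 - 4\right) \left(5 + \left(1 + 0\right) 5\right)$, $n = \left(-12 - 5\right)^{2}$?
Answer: $-78030$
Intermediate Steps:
$n = 289$ ($n = \left(-12 + \left(-10 + 5\right)\right)^{2} = \left(-12 - 5\right)^{2} = \left(-17\right)^{2} = 289$)
$E = -270$ ($E = - 27 \left(5 + 1 \cdot 5\right) = - 27 \left(5 + 5\right) = \left(-27\right) 10 = -270$)
$E n = \left(-270\right) 289 = -78030$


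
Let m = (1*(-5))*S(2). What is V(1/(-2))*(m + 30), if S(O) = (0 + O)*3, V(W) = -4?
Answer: 0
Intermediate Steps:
S(O) = 3*O (S(O) = O*3 = 3*O)
m = -30 (m = (1*(-5))*(3*2) = -5*6 = -30)
V(1/(-2))*(m + 30) = -4*(-30 + 30) = -4*0 = 0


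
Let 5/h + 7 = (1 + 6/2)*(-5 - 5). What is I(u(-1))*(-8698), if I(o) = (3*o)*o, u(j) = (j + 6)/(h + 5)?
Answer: -28820823/1058 ≈ -27241.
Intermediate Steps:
h = -5/47 (h = 5/(-7 + (1 + 6/2)*(-5 - 5)) = 5/(-7 + (1 + 6*(½))*(-10)) = 5/(-7 + (1 + 3)*(-10)) = 5/(-7 + 4*(-10)) = 5/(-7 - 40) = 5/(-47) = 5*(-1/47) = -5/47 ≈ -0.10638)
u(j) = 141/115 + 47*j/230 (u(j) = (j + 6)/(-5/47 + 5) = (6 + j)/(230/47) = (6 + j)*(47/230) = 141/115 + 47*j/230)
I(o) = 3*o²
I(u(-1))*(-8698) = (3*(141/115 + (47/230)*(-1))²)*(-8698) = (3*(141/115 - 47/230)²)*(-8698) = (3*(47/46)²)*(-8698) = (3*(2209/2116))*(-8698) = (6627/2116)*(-8698) = -28820823/1058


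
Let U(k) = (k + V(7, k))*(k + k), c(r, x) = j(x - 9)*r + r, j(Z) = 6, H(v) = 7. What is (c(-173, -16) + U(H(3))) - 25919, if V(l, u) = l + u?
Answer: -26836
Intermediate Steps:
c(r, x) = 7*r (c(r, x) = 6*r + r = 7*r)
U(k) = 2*k*(7 + 2*k) (U(k) = (k + (7 + k))*(k + k) = (7 + 2*k)*(2*k) = 2*k*(7 + 2*k))
(c(-173, -16) + U(H(3))) - 25919 = (7*(-173) + 2*7*(7 + 2*7)) - 25919 = (-1211 + 2*7*(7 + 14)) - 25919 = (-1211 + 2*7*21) - 25919 = (-1211 + 294) - 25919 = -917 - 25919 = -26836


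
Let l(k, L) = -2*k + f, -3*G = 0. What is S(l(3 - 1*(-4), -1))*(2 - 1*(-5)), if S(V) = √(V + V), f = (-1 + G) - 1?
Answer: 28*I*√2 ≈ 39.598*I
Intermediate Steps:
G = 0 (G = -⅓*0 = 0)
f = -2 (f = (-1 + 0) - 1 = -1 - 1 = -2)
l(k, L) = -2 - 2*k (l(k, L) = -2*k - 2 = -2 - 2*k)
S(V) = √2*√V (S(V) = √(2*V) = √2*√V)
S(l(3 - 1*(-4), -1))*(2 - 1*(-5)) = (√2*√(-2 - 2*(3 - 1*(-4))))*(2 - 1*(-5)) = (√2*√(-2 - 2*(3 + 4)))*(2 + 5) = (√2*√(-2 - 2*7))*7 = (√2*√(-2 - 14))*7 = (√2*√(-16))*7 = (√2*(4*I))*7 = (4*I*√2)*7 = 28*I*√2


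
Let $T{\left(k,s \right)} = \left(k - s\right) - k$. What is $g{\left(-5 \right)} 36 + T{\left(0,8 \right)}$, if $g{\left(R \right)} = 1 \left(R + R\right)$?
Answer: $-368$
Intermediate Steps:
$T{\left(k,s \right)} = - s$
$g{\left(R \right)} = 2 R$ ($g{\left(R \right)} = 1 \cdot 2 R = 2 R$)
$g{\left(-5 \right)} 36 + T{\left(0,8 \right)} = 2 \left(-5\right) 36 - 8 = \left(-10\right) 36 - 8 = -360 - 8 = -368$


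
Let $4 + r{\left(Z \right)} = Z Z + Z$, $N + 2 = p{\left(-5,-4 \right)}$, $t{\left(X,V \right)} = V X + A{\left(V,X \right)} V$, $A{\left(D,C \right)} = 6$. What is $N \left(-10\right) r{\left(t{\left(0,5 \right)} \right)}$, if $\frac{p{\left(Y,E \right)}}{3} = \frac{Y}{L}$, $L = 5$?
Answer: $46300$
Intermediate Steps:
$t{\left(X,V \right)} = 6 V + V X$ ($t{\left(X,V \right)} = V X + 6 V = 6 V + V X$)
$p{\left(Y,E \right)} = \frac{3 Y}{5}$ ($p{\left(Y,E \right)} = 3 \frac{Y}{5} = \frac{3 Y}{5}$)
$N = -5$ ($N = -2 + \frac{3}{5} \left(-5\right) = -2 - 3 = -5$)
$r{\left(Z \right)} = -4 + Z + Z^{2}$ ($r{\left(Z \right)} = -4 + \left(Z Z + Z\right) = -4 + \left(Z^{2} + Z\right) = -4 + \left(Z + Z^{2}\right) = -4 + Z + Z^{2}$)
$N \left(-10\right) r{\left(t{\left(0,5 \right)} \right)} = \left(-5\right) \left(-10\right) \left(-4 + 5 \left(6 + 0\right) + \left(5 \left(6 + 0\right)\right)^{2}\right) = 50 \left(-4 + 5 \cdot 6 + \left(5 \cdot 6\right)^{2}\right) = 50 \left(-4 + 30 + 30^{2}\right) = 50 \left(-4 + 30 + 900\right) = 50 \cdot 926 = 46300$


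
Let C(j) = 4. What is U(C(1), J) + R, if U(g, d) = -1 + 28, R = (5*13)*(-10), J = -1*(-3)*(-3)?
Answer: -623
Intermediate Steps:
J = -9 (J = 3*(-3) = -9)
R = -650 (R = 65*(-10) = -650)
U(g, d) = 27
U(C(1), J) + R = 27 - 650 = -623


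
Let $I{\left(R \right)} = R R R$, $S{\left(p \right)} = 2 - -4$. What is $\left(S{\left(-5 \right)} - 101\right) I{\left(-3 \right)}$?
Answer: $2565$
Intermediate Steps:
$S{\left(p \right)} = 6$ ($S{\left(p \right)} = 2 + 4 = 6$)
$I{\left(R \right)} = R^{3}$ ($I{\left(R \right)} = R^{2} R = R^{3}$)
$\left(S{\left(-5 \right)} - 101\right) I{\left(-3 \right)} = \left(6 - 101\right) \left(-3\right)^{3} = \left(-95\right) \left(-27\right) = 2565$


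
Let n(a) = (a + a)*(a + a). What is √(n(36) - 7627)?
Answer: I*√2443 ≈ 49.427*I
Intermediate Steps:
n(a) = 4*a² (n(a) = (2*a)*(2*a) = 4*a²)
√(n(36) - 7627) = √(4*36² - 7627) = √(4*1296 - 7627) = √(5184 - 7627) = √(-2443) = I*√2443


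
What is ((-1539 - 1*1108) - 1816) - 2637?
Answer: -7100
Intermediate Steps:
((-1539 - 1*1108) - 1816) - 2637 = ((-1539 - 1108) - 1816) - 2637 = (-2647 - 1816) - 2637 = -4463 - 2637 = -7100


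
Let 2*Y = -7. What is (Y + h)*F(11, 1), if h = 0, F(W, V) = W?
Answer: -77/2 ≈ -38.500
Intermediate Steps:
Y = -7/2 (Y = (½)*(-7) = -7/2 ≈ -3.5000)
(Y + h)*F(11, 1) = (-7/2 + 0)*11 = -7/2*11 = -77/2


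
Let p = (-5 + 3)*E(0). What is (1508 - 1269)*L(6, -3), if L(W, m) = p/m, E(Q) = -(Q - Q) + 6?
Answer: 956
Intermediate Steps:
E(Q) = 6 (E(Q) = -1*0 + 6 = 0 + 6 = 6)
p = -12 (p = (-5 + 3)*6 = -2*6 = -12)
L(W, m) = -12/m
(1508 - 1269)*L(6, -3) = (1508 - 1269)*(-12/(-3)) = 239*(-12*(-⅓)) = 239*4 = 956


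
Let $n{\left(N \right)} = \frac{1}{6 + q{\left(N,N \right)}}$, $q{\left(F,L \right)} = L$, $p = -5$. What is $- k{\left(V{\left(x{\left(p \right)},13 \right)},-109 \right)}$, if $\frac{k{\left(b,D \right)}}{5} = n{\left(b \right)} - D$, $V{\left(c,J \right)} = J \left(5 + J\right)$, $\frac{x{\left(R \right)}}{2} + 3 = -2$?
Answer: $- \frac{26161}{48} \approx -545.02$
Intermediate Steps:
$x{\left(R \right)} = -10$ ($x{\left(R \right)} = -6 + 2 \left(-2\right) = -6 - 4 = -10$)
$n{\left(N \right)} = \frac{1}{6 + N}$
$k{\left(b,D \right)} = - 5 D + \frac{5}{6 + b}$ ($k{\left(b,D \right)} = 5 \left(\frac{1}{6 + b} - D\right) = - 5 D + \frac{5}{6 + b}$)
$- k{\left(V{\left(x{\left(p \right)},13 \right)},-109 \right)} = - \frac{5 \left(1 - - 109 \left(6 + 13 \left(5 + 13\right)\right)\right)}{6 + 13 \left(5 + 13\right)} = - \frac{5 \left(1 - - 109 \left(6 + 13 \cdot 18\right)\right)}{6 + 13 \cdot 18} = - \frac{5 \left(1 - - 109 \left(6 + 234\right)\right)}{6 + 234} = - \frac{5 \left(1 - \left(-109\right) 240\right)}{240} = - \frac{5 \left(1 + 26160\right)}{240} = - \frac{5 \cdot 26161}{240} = \left(-1\right) \frac{26161}{48} = - \frac{26161}{48}$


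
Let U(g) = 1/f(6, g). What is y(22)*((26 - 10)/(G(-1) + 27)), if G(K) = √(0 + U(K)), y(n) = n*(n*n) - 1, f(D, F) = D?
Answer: 27597024/4373 - 170352*√6/4373 ≈ 6215.4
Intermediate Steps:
U(g) = ⅙ (U(g) = 1/6 = ⅙)
y(n) = -1 + n³ (y(n) = n*n² - 1 = n³ - 1 = -1 + n³)
G(K) = √6/6 (G(K) = √(0 + ⅙) = √(⅙) = √6/6)
y(22)*((26 - 10)/(G(-1) + 27)) = (-1 + 22³)*((26 - 10)/(√6/6 + 27)) = (-1 + 10648)*(16/(27 + √6/6)) = 10647*(16/(27 + √6/6)) = 170352/(27 + √6/6)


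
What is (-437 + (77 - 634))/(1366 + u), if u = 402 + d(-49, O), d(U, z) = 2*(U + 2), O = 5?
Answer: -497/837 ≈ -0.59379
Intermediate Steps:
d(U, z) = 4 + 2*U (d(U, z) = 2*(2 + U) = 4 + 2*U)
u = 308 (u = 402 + (4 + 2*(-49)) = 402 + (4 - 98) = 402 - 94 = 308)
(-437 + (77 - 634))/(1366 + u) = (-437 + (77 - 634))/(1366 + 308) = (-437 - 557)/1674 = -994*1/1674 = -497/837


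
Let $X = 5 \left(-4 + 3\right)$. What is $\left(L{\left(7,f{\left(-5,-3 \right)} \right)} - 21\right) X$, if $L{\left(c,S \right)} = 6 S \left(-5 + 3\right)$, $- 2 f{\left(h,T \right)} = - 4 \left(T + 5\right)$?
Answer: $345$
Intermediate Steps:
$X = -5$ ($X = 5 \left(-1\right) = -5$)
$f{\left(h,T \right)} = 10 + 2 T$ ($f{\left(h,T \right)} = - \frac{\left(-4\right) \left(T + 5\right)}{2} = - \frac{\left(-4\right) \left(5 + T\right)}{2} = - \frac{-20 - 4 T}{2} = 10 + 2 T$)
$L{\left(c,S \right)} = - 12 S$ ($L{\left(c,S \right)} = 6 S \left(-2\right) = - 12 S$)
$\left(L{\left(7,f{\left(-5,-3 \right)} \right)} - 21\right) X = \left(- 12 \left(10 + 2 \left(-3\right)\right) - 21\right) \left(-5\right) = \left(- 12 \left(10 - 6\right) - 21\right) \left(-5\right) = \left(\left(-12\right) 4 - 21\right) \left(-5\right) = \left(-48 - 21\right) \left(-5\right) = \left(-69\right) \left(-5\right) = 345$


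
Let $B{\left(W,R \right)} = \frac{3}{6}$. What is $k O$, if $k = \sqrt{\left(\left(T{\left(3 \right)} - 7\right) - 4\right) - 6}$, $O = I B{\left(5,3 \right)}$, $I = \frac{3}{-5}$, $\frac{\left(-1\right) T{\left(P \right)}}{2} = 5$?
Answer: $- \frac{9 i \sqrt{3}}{10} \approx - 1.5588 i$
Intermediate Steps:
$T{\left(P \right)} = -10$ ($T{\left(P \right)} = \left(-2\right) 5 = -10$)
$I = - \frac{3}{5}$ ($I = 3 \left(- \frac{1}{5}\right) = - \frac{3}{5} \approx -0.6$)
$B{\left(W,R \right)} = \frac{1}{2}$ ($B{\left(W,R \right)} = 3 \cdot \frac{1}{6} = \frac{1}{2}$)
$O = - \frac{3}{10}$ ($O = \left(- \frac{3}{5}\right) \frac{1}{2} = - \frac{3}{10} \approx -0.3$)
$k = 3 i \sqrt{3}$ ($k = \sqrt{\left(\left(-10 - 7\right) - 4\right) - 6} = \sqrt{\left(-17 - 4\right) - 6} = \sqrt{-21 - 6} = \sqrt{-27} = 3 i \sqrt{3} \approx 5.1962 i$)
$k O = 3 i \sqrt{3} \left(- \frac{3}{10}\right) = - \frac{9 i \sqrt{3}}{10}$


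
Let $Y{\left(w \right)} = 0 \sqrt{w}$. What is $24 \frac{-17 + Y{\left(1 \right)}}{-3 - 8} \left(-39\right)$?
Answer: $- \frac{15912}{11} \approx -1446.5$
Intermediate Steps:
$Y{\left(w \right)} = 0$
$24 \frac{-17 + Y{\left(1 \right)}}{-3 - 8} \left(-39\right) = 24 \frac{-17 + 0}{-3 - 8} \left(-39\right) = 24 \left(- \frac{17}{-11}\right) \left(-39\right) = 24 \left(\left(-17\right) \left(- \frac{1}{11}\right)\right) \left(-39\right) = 24 \cdot \frac{17}{11} \left(-39\right) = \frac{408}{11} \left(-39\right) = - \frac{15912}{11}$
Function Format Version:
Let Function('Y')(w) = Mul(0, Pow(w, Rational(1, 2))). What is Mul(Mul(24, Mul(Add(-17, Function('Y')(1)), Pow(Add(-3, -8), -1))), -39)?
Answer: Rational(-15912, 11) ≈ -1446.5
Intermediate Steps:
Function('Y')(w) = 0
Mul(Mul(24, Mul(Add(-17, Function('Y')(1)), Pow(Add(-3, -8), -1))), -39) = Mul(Mul(24, Mul(Add(-17, 0), Pow(Add(-3, -8), -1))), -39) = Mul(Mul(24, Mul(-17, Pow(-11, -1))), -39) = Mul(Mul(24, Mul(-17, Rational(-1, 11))), -39) = Mul(Mul(24, Rational(17, 11)), -39) = Mul(Rational(408, 11), -39) = Rational(-15912, 11)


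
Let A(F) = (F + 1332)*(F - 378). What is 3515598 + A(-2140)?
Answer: 5550142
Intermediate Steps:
A(F) = (-378 + F)*(1332 + F) (A(F) = (1332 + F)*(-378 + F) = (-378 + F)*(1332 + F))
3515598 + A(-2140) = 3515598 + (-503496 + (-2140)**2 + 954*(-2140)) = 3515598 + (-503496 + 4579600 - 2041560) = 3515598 + 2034544 = 5550142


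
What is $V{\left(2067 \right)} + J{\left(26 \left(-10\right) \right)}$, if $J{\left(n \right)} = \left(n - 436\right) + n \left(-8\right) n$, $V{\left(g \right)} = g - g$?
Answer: $-541496$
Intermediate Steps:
$V{\left(g \right)} = 0$
$J{\left(n \right)} = -436 + n - 8 n^{2}$ ($J{\left(n \right)} = \left(-436 + n\right) + - 8 n n = \left(-436 + n\right) - 8 n^{2} = -436 + n - 8 n^{2}$)
$V{\left(2067 \right)} + J{\left(26 \left(-10\right) \right)} = 0 - \left(696 + 540800\right) = 0 - 541496 = -541496$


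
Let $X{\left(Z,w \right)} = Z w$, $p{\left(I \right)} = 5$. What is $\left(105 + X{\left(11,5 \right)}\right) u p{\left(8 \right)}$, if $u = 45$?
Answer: $36000$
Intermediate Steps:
$\left(105 + X{\left(11,5 \right)}\right) u p{\left(8 \right)} = \left(105 + 11 \cdot 5\right) 45 \cdot 5 = \left(105 + 55\right) 45 \cdot 5 = 160 \cdot 45 \cdot 5 = 7200 \cdot 5 = 36000$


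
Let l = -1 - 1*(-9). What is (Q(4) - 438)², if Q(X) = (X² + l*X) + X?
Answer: 148996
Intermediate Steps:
l = 8 (l = -1 + 9 = 8)
Q(X) = X² + 9*X (Q(X) = (X² + 8*X) + X = X² + 9*X)
(Q(4) - 438)² = (4*(9 + 4) - 438)² = (4*13 - 438)² = (52 - 438)² = (-386)² = 148996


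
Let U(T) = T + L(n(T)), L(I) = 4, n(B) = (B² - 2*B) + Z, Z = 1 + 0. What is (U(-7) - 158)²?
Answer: 25921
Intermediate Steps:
Z = 1
n(B) = 1 + B² - 2*B (n(B) = (B² - 2*B) + 1 = 1 + B² - 2*B)
U(T) = 4 + T (U(T) = T + 4 = 4 + T)
(U(-7) - 158)² = ((4 - 7) - 158)² = (-3 - 158)² = (-161)² = 25921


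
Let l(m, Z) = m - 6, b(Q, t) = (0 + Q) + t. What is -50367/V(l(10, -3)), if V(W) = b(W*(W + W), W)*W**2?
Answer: -16789/192 ≈ -87.443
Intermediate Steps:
b(Q, t) = Q + t
l(m, Z) = -6 + m
V(W) = W**2*(W + 2*W**2) (V(W) = (W*(W + W) + W)*W**2 = (W*(2*W) + W)*W**2 = (2*W**2 + W)*W**2 = (W + 2*W**2)*W**2 = W**2*(W + 2*W**2))
-50367/V(l(10, -3)) = -50367*1/((1 + 2*(-6 + 10))*(-6 + 10)**3) = -50367*1/(64*(1 + 2*4)) = -50367*1/(64*(1 + 8)) = -50367/(64*9) = -50367/576 = -50367*1/576 = -16789/192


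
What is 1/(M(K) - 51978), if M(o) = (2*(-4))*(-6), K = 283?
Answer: -1/51930 ≈ -1.9257e-5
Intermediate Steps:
M(o) = 48 (M(o) = -8*(-6) = 48)
1/(M(K) - 51978) = 1/(48 - 51978) = 1/(-51930) = -1/51930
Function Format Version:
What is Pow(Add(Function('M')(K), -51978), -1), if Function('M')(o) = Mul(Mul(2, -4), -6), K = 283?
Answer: Rational(-1, 51930) ≈ -1.9257e-5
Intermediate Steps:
Function('M')(o) = 48 (Function('M')(o) = Mul(-8, -6) = 48)
Pow(Add(Function('M')(K), -51978), -1) = Pow(Add(48, -51978), -1) = Pow(-51930, -1) = Rational(-1, 51930)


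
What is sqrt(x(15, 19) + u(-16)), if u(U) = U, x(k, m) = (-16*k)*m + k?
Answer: I*sqrt(4561) ≈ 67.535*I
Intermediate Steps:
x(k, m) = k - 16*k*m (x(k, m) = -16*k*m + k = k - 16*k*m)
sqrt(x(15, 19) + u(-16)) = sqrt(15*(1 - 16*19) - 16) = sqrt(15*(1 - 304) - 16) = sqrt(15*(-303) - 16) = sqrt(-4545 - 16) = sqrt(-4561) = I*sqrt(4561)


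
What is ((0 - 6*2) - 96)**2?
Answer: 11664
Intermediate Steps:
((0 - 6*2) - 96)**2 = ((0 - 12) - 96)**2 = (-12 - 96)**2 = (-108)**2 = 11664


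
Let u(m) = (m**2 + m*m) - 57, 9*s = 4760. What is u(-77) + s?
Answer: 110969/9 ≈ 12330.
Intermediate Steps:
s = 4760/9 (s = (1/9)*4760 = 4760/9 ≈ 528.89)
u(m) = -57 + 2*m**2 (u(m) = (m**2 + m**2) - 57 = 2*m**2 - 57 = -57 + 2*m**2)
u(-77) + s = (-57 + 2*(-77)**2) + 4760/9 = (-57 + 2*5929) + 4760/9 = (-57 + 11858) + 4760/9 = 11801 + 4760/9 = 110969/9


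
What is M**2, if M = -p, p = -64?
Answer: 4096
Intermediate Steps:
M = 64 (M = -1*(-64) = 64)
M**2 = 64**2 = 4096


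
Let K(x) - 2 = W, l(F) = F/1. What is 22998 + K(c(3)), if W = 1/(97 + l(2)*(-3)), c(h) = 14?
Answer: 2093001/91 ≈ 23000.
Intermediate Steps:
l(F) = F (l(F) = F*1 = F)
W = 1/91 (W = 1/(97 + 2*(-3)) = 1/(97 - 6) = 1/91 ≈ 0.010989)
K(x) = 183/91 (K(x) = 2 + 1/91 = 183/91)
22998 + K(c(3)) = 22998 + 183/91 = 2093001/91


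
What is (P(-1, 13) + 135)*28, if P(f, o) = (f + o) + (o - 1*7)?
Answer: 4284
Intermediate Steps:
P(f, o) = -7 + f + 2*o (P(f, o) = (f + o) + (o - 7) = (f + o) + (-7 + o) = -7 + f + 2*o)
(P(-1, 13) + 135)*28 = ((-7 - 1 + 2*13) + 135)*28 = ((-7 - 1 + 26) + 135)*28 = (18 + 135)*28 = 153*28 = 4284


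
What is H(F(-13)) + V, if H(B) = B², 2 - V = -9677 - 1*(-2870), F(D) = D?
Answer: 6978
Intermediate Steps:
V = 6809 (V = 2 - (-9677 - 1*(-2870)) = 2 - (-9677 + 2870) = 2 - 1*(-6807) = 2 + 6807 = 6809)
H(F(-13)) + V = (-13)² + 6809 = 169 + 6809 = 6978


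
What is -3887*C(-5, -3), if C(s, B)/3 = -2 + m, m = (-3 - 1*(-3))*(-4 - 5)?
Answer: 23322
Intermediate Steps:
m = 0 (m = (-3 + 3)*(-9) = 0*(-9) = 0)
C(s, B) = -6 (C(s, B) = 3*(-2 + 0) = 3*(-2) = -6)
-3887*C(-5, -3) = -3887*(-6) = 23322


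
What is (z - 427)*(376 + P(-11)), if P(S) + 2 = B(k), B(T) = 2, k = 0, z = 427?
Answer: 0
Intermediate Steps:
P(S) = 0 (P(S) = -2 + 2 = 0)
(z - 427)*(376 + P(-11)) = (427 - 427)*(376 + 0) = 0*376 = 0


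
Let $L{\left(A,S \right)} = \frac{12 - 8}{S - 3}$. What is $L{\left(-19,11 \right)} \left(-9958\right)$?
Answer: $-4979$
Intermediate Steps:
$L{\left(A,S \right)} = \frac{4}{-3 + S}$
$L{\left(-19,11 \right)} \left(-9958\right) = \frac{4}{-3 + 11} \left(-9958\right) = \frac{4}{8} \left(-9958\right) = 4 \cdot \frac{1}{8} \left(-9958\right) = \frac{1}{2} \left(-9958\right) = -4979$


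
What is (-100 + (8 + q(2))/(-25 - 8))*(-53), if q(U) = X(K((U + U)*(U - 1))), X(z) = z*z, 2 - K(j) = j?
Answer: 58512/11 ≈ 5319.3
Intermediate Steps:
K(j) = 2 - j
X(z) = z**2
q(U) = (2 - 2*U*(-1 + U))**2 (q(U) = (2 - (U + U)*(U - 1))**2 = (2 - 2*U*(-1 + U))**2)
(-100 + (8 + q(2))/(-25 - 8))*(-53) = (-100 + (8 + 4*(-1 + 2*(-1 + 2))**2)/(-25 - 8))*(-53) = (-100 + (8 + 4*(-1 + 2*1)**2)/(-33))*(-53) = (-100 + (8 + 4*(-1 + 2)**2)*(-1/33))*(-53) = (-100 + (8 + 4*1**2)*(-1/33))*(-53) = (-100 + (8 + 4*1)*(-1/33))*(-53) = (-100 + (8 + 4)*(-1/33))*(-53) = (-100 + 12*(-1/33))*(-53) = (-100 - 4/11)*(-53) = -1104/11*(-53) = 58512/11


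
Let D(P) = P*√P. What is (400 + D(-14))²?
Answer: 157256 - 11200*I*√14 ≈ 1.5726e+5 - 41907.0*I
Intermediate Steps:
D(P) = P^(3/2)
(400 + D(-14))² = (400 + (-14)^(3/2))² = (400 - 14*I*√14)²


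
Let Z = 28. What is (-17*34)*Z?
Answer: -16184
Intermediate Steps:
(-17*34)*Z = -17*34*28 = -578*28 = -16184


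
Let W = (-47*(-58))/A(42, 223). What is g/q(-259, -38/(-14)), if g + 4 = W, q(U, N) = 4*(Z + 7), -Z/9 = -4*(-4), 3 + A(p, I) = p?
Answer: -1285/10686 ≈ -0.12025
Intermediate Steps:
A(p, I) = -3 + p
Z = -144 (Z = -(-36)*(-4) = -9*16 = -144)
q(U, N) = -548 (q(U, N) = 4*(-144 + 7) = 4*(-137) = -548)
W = 2726/39 (W = (-47*(-58))/(-3 + 42) = 2726/39 ≈ 69.897)
g = 2570/39 (g = -4 + 2726/39 = 2570/39 ≈ 65.897)
g/q(-259, -38/(-14)) = (2570/39)/(-548) = (2570/39)*(-1/548) = -1285/10686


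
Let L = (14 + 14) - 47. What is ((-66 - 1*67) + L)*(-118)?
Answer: 17936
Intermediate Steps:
L = -19 (L = 28 - 47 = -19)
((-66 - 1*67) + L)*(-118) = ((-66 - 1*67) - 19)*(-118) = ((-66 - 67) - 19)*(-118) = (-133 - 19)*(-118) = -152*(-118) = 17936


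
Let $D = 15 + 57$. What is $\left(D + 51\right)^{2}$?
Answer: $15129$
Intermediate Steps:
$D = 72$
$\left(D + 51\right)^{2} = \left(72 + 51\right)^{2} = 123^{2} = 15129$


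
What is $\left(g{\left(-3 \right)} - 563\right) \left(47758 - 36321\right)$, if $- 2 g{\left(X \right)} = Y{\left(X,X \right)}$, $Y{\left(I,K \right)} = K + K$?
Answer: $-6404720$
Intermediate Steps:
$Y{\left(I,K \right)} = 2 K$
$g{\left(X \right)} = - X$ ($g{\left(X \right)} = - \frac{2 X}{2} = - X$)
$\left(g{\left(-3 \right)} - 563\right) \left(47758 - 36321\right) = \left(\left(-1\right) \left(-3\right) - 563\right) \left(47758 - 36321\right) = \left(3 - 563\right) 11437 = \left(-560\right) 11437 = -6404720$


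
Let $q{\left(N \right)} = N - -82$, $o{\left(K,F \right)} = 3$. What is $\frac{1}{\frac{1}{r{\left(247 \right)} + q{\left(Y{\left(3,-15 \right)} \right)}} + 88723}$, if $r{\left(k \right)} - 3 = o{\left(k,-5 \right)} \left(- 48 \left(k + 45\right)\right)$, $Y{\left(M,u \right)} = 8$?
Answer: $\frac{41955}{3722373464} \approx 1.1271 \cdot 10^{-5}$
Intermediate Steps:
$q{\left(N \right)} = 82 + N$ ($q{\left(N \right)} = N + 82 = 82 + N$)
$r{\left(k \right)} = -6477 - 144 k$ ($r{\left(k \right)} = 3 + 3 \left(- 48 \left(k + 45\right)\right) = 3 + 3 \left(- 48 \left(45 + k\right)\right) = 3 + 3 \left(-2160 - 48 k\right) = 3 - \left(6480 + 144 k\right) = -6477 - 144 k$)
$\frac{1}{\frac{1}{r{\left(247 \right)} + q{\left(Y{\left(3,-15 \right)} \right)}} + 88723} = \frac{1}{\frac{1}{\left(-6477 - 35568\right) + \left(82 + 8\right)} + 88723} = \frac{1}{\frac{1}{\left(-6477 - 35568\right) + 90} + 88723} = \frac{1}{\frac{1}{-42045 + 90} + 88723} = \frac{1}{\frac{1}{-41955} + 88723} = \frac{1}{- \frac{1}{41955} + 88723} = \frac{1}{\frac{3722373464}{41955}} = \frac{41955}{3722373464}$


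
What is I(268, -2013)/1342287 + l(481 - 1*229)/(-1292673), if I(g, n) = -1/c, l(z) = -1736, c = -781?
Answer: 606631827955/451714301806977 ≈ 0.0013430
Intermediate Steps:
I(g, n) = 1/781 (I(g, n) = -1/(-781) = -1*(-1/781) = 1/781)
I(268, -2013)/1342287 + l(481 - 1*229)/(-1292673) = (1/781)/1342287 - 1736/(-1292673) = (1/781)*(1/1342287) - 1736*(-1/1292673) = 1/1048326147 + 1736/1292673 = 606631827955/451714301806977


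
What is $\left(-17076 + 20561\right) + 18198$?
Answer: $21683$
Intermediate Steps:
$\left(-17076 + 20561\right) + 18198 = 3485 + 18198 = 21683$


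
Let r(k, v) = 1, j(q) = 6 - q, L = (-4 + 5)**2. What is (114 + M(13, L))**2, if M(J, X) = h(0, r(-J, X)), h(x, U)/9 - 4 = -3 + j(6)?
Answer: 15129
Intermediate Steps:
L = 1 (L = 1**2 = 1)
h(x, U) = 9 (h(x, U) = 36 + 9*(-3 + (6 - 1*6)) = 36 + 9*(-3 + (6 - 6)) = 36 + 9*(-3 + 0) = 36 + 9*(-3) = 36 - 27 = 9)
M(J, X) = 9
(114 + M(13, L))**2 = (114 + 9)**2 = 123**2 = 15129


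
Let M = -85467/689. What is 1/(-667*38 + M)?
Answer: -689/17548861 ≈ -3.9262e-5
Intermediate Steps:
M = -85467/689 (M = -85467*1/689 = -85467/689 ≈ -124.05)
1/(-667*38 + M) = 1/(-667*38 - 85467/689) = 1/(-25346 - 85467/689) = 1/(-17548861/689) = -689/17548861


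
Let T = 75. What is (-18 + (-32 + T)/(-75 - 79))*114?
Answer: -160455/77 ≈ -2083.8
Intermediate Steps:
(-18 + (-32 + T)/(-75 - 79))*114 = (-18 + (-32 + 75)/(-75 - 79))*114 = (-18 + 43/(-154))*114 = (-18 + 43*(-1/154))*114 = (-18 - 43/154)*114 = -2815/154*114 = -160455/77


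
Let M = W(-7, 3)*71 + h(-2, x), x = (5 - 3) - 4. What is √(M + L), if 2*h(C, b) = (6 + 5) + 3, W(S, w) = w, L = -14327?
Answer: I*√14107 ≈ 118.77*I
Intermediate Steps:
x = -2 (x = 2 - 4 = -2)
h(C, b) = 7 (h(C, b) = ((6 + 5) + 3)/2 = (11 + 3)/2 = (½)*14 = 7)
M = 220 (M = 3*71 + 7 = 213 + 7 = 220)
√(M + L) = √(220 - 14327) = √(-14107) = I*√14107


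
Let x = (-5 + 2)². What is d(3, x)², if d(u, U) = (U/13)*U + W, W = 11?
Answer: 50176/169 ≈ 296.90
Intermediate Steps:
x = 9 (x = (-3)² = 9)
d(u, U) = 11 + U²/13 (d(u, U) = (U/13)*U + 11 = U²/13 + 11 = 11 + U²/13)
d(3, x)² = (11 + (1/13)*9²)² = (11 + (1/13)*81)² = (11 + 81/13)² = (224/13)² = 50176/169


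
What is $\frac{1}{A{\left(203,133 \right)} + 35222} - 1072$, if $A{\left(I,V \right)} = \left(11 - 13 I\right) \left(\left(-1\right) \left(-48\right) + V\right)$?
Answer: $- \frac{472158113}{440446} \approx -1072.0$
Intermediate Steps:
$A{\left(I,V \right)} = \left(11 - 13 I\right) \left(48 + V\right)$
$\frac{1}{A{\left(203,133 \right)} + 35222} - 1072 = \frac{1}{\left(528 - 126672 + 11 \cdot 133 - 2639 \cdot 133\right) + 35222} - 1072 = \frac{1}{\left(528 - 126672 + 1463 - 350987\right) + 35222} - 1072 = \frac{1}{-475668 + 35222} - 1072 = \frac{1}{-440446} - 1072 = - \frac{1}{440446} - 1072 = - \frac{472158113}{440446}$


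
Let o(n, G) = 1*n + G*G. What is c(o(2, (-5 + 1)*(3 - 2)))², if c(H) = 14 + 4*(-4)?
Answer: 4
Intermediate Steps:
o(n, G) = n + G²
c(H) = -2 (c(H) = 14 - 16 = -2)
c(o(2, (-5 + 1)*(3 - 2)))² = (-2)² = 4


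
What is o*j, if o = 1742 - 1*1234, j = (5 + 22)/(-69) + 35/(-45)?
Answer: -122936/207 ≈ -593.89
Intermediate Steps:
j = -242/207 (j = 27*(-1/69) + 35*(-1/45) = -9/23 - 7/9 = -242/207 ≈ -1.1691)
o = 508 (o = 1742 - 1234 = 508)
o*j = 508*(-242/207) = -122936/207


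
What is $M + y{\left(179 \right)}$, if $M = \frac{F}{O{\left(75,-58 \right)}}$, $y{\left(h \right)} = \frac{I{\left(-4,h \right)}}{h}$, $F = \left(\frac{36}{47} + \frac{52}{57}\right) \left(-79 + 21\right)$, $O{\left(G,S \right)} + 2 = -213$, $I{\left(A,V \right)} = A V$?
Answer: $- \frac{2043172}{575985} \approx -3.5473$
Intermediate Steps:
$O{\left(G,S \right)} = -215$ ($O{\left(G,S \right)} = -2 - 213 = -215$)
$F = - \frac{260768}{2679}$ ($F = \left(36 \cdot \frac{1}{47} + 52 \cdot \frac{1}{57}\right) \left(-58\right) = \left(\frac{36}{47} + \frac{52}{57}\right) \left(-58\right) = \frac{4496}{2679} \left(-58\right) = - \frac{260768}{2679} \approx -97.338$)
$y{\left(h \right)} = -4$ ($y{\left(h \right)} = \frac{\left(-4\right) h}{h} = -4$)
$M = \frac{260768}{575985}$ ($M = - \frac{260768}{2679 \left(-215\right)} = \left(- \frac{260768}{2679}\right) \left(- \frac{1}{215}\right) = \frac{260768}{575985} \approx 0.45273$)
$M + y{\left(179 \right)} = \frac{260768}{575985} - 4 = - \frac{2043172}{575985}$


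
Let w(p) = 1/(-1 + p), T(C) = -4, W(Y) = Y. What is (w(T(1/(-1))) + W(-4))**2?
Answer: 441/25 ≈ 17.640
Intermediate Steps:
(w(T(1/(-1))) + W(-4))**2 = (1/(-1 - 4) - 4)**2 = (1/(-5) - 4)**2 = (-1/5 - 4)**2 = (-21/5)**2 = 441/25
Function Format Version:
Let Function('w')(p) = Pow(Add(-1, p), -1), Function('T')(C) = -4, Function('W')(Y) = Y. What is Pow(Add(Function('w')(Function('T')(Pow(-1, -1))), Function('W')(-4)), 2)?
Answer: Rational(441, 25) ≈ 17.640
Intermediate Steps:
Pow(Add(Function('w')(Function('T')(Pow(-1, -1))), Function('W')(-4)), 2) = Pow(Add(Pow(Add(-1, -4), -1), -4), 2) = Pow(Add(Pow(-5, -1), -4), 2) = Pow(Add(Rational(-1, 5), -4), 2) = Pow(Rational(-21, 5), 2) = Rational(441, 25)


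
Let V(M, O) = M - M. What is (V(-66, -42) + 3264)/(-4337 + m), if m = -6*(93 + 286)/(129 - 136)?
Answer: -22848/28085 ≈ -0.81353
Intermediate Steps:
V(M, O) = 0
m = 2274/7 (m = -2274/(-7) = -2274*(-1)/7 = -6*(-379/7) = 2274/7 ≈ 324.86)
(V(-66, -42) + 3264)/(-4337 + m) = (0 + 3264)/(-4337 + 2274/7) = 3264/(-28085/7) = 3264*(-7/28085) = -22848/28085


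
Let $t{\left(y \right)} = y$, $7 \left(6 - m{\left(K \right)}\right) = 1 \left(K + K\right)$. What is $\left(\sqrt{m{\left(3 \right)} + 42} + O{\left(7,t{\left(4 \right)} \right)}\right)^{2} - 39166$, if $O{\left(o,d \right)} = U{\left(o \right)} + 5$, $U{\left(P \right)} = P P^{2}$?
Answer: $\frac{573896}{7} + \frac{696 \sqrt{2310}}{7} \approx 86764.0$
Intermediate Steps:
$U{\left(P \right)} = P^{3}$
$m{\left(K \right)} = 6 - \frac{2 K}{7}$ ($m{\left(K \right)} = 6 - \frac{1 \left(K + K\right)}{7} = 6 - \frac{1 \cdot 2 K}{7} = 6 - \frac{2 K}{7}$)
$O{\left(o,d \right)} = 5 + o^{3}$ ($O{\left(o,d \right)} = o^{3} + 5 = 5 + o^{3}$)
$\left(\sqrt{m{\left(3 \right)} + 42} + O{\left(7,t{\left(4 \right)} \right)}\right)^{2} - 39166 = \left(\sqrt{\left(6 - \frac{6}{7}\right) + 42} + \left(5 + 7^{3}\right)\right)^{2} - 39166 = \left(\sqrt{\left(6 - \frac{6}{7}\right) + 42} + \left(5 + 343\right)\right)^{2} - 39166 = \left(\sqrt{\frac{36}{7} + 42} + 348\right)^{2} - 39166 = \left(\sqrt{\frac{330}{7}} + 348\right)^{2} - 39166 = \left(\frac{\sqrt{2310}}{7} + 348\right)^{2} - 39166 = \left(348 + \frac{\sqrt{2310}}{7}\right)^{2} - 39166 = -39166 + \left(348 + \frac{\sqrt{2310}}{7}\right)^{2}$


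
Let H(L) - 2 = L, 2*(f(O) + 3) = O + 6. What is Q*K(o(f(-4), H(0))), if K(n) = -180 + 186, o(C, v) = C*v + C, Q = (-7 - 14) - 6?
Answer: -162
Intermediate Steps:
f(O) = O/2 (f(O) = -3 + (O + 6)/2 = -3 + (6 + O)/2 = -3 + (3 + O/2) = O/2)
H(L) = 2 + L
Q = -27 (Q = -21 - 6 = -27)
o(C, v) = C + C*v
K(n) = 6
Q*K(o(f(-4), H(0))) = -27*6 = -162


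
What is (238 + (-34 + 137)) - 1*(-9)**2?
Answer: 260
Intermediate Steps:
(238 + (-34 + 137)) - 1*(-9)**2 = (238 + 103) - 1*81 = 341 - 81 = 260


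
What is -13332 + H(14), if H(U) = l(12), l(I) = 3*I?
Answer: -13296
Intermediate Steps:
H(U) = 36 (H(U) = 3*12 = 36)
-13332 + H(14) = -13332 + 36 = -13296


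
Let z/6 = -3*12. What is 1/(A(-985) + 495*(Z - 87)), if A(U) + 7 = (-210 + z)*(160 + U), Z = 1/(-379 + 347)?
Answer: 32/9867601 ≈ 3.2429e-6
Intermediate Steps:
z = -216 (z = 6*(-3*12) = 6*(-36) = -216)
Z = -1/32 (Z = 1/(-32) = -1/32 ≈ -0.031250)
A(U) = -68167 - 426*U (A(U) = -7 + (-210 - 216)*(160 + U) = -7 - 426*(160 + U) = -7 + (-68160 - 426*U) = -68167 - 426*U)
1/(A(-985) + 495*(Z - 87)) = 1/((-68167 - 426*(-985)) + 495*(-1/32 - 87)) = 1/((-68167 + 419610) + 495*(-2785/32)) = 1/(351443 - 1378575/32) = 1/(9867601/32) = 32/9867601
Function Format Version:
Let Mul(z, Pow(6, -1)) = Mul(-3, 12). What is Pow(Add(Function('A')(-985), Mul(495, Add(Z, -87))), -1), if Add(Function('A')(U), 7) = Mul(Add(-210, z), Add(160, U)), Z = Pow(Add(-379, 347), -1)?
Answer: Rational(32, 9867601) ≈ 3.2429e-6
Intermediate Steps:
z = -216 (z = Mul(6, Mul(-3, 12)) = Mul(6, -36) = -216)
Z = Rational(-1, 32) (Z = Pow(-32, -1) = Rational(-1, 32) ≈ -0.031250)
Function('A')(U) = Add(-68167, Mul(-426, U)) (Function('A')(U) = Add(-7, Mul(Add(-210, -216), Add(160, U))) = Add(-7, Mul(-426, Add(160, U))) = Add(-7, Add(-68160, Mul(-426, U))) = Add(-68167, Mul(-426, U)))
Pow(Add(Function('A')(-985), Mul(495, Add(Z, -87))), -1) = Pow(Add(Add(-68167, Mul(-426, -985)), Mul(495, Add(Rational(-1, 32), -87))), -1) = Pow(Add(Add(-68167, 419610), Mul(495, Rational(-2785, 32))), -1) = Pow(Add(351443, Rational(-1378575, 32)), -1) = Pow(Rational(9867601, 32), -1) = Rational(32, 9867601)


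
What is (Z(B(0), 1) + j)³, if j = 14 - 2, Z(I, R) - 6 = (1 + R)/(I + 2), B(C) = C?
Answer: 6859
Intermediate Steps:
Z(I, R) = 6 + (1 + R)/(2 + I) (Z(I, R) = 6 + (1 + R)/(I + 2) = 6 + (1 + R)/(2 + I))
j = 12
(Z(B(0), 1) + j)³ = ((13 + 1 + 6*0)/(2 + 0) + 12)³ = ((13 + 1 + 0)/2 + 12)³ = ((½)*14 + 12)³ = (7 + 12)³ = 19³ = 6859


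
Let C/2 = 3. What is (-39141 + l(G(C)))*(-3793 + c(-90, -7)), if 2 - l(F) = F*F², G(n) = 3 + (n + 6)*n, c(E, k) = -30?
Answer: 1762456522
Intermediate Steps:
C = 6 (C = 2*3 = 6)
G(n) = 3 + n*(6 + n) (G(n) = 3 + (6 + n)*n = 3 + n*(6 + n))
l(F) = 2 - F³ (l(F) = 2 - F*F² = 2 - F³)
(-39141 + l(G(C)))*(-3793 + c(-90, -7)) = (-39141 + (2 - (3 + 6² + 6*6)³))*(-3793 - 30) = (-39141 + (2 - (3 + 36 + 36)³))*(-3823) = (-39141 + (2 - 1*75³))*(-3823) = (-39141 + (2 - 1*421875))*(-3823) = (-39141 + (2 - 421875))*(-3823) = (-39141 - 421873)*(-3823) = -461014*(-3823) = 1762456522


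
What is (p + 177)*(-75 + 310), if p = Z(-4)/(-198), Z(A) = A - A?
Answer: 41595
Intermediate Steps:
Z(A) = 0
p = 0 (p = 0/(-198) = 0*(-1/198) = 0)
(p + 177)*(-75 + 310) = (0 + 177)*(-75 + 310) = 177*235 = 41595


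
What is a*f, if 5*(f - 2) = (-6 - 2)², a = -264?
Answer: -19536/5 ≈ -3907.2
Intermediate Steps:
f = 74/5 (f = 2 + (-6 - 2)²/5 = 2 + (⅕)*(-8)² = 2 + (⅕)*64 = 2 + 64/5 = 74/5 ≈ 14.800)
a*f = -264*74/5 = -19536/5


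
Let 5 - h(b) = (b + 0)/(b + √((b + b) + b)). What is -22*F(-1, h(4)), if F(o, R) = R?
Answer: -22 - 44*√3 ≈ -98.210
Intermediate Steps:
h(b) = 5 - b/(b + √3*√b) (h(b) = 5 - (b + 0)/(b + √((b + b) + b)) = 5 - b/(b + √(2*b + b)) = 5 - b/(b + √(3*b)) = 5 - b/(b + √3*√b))
-22*F(-1, h(4)) = -22*(4*4 + 5*√3*√4)/(4 + √3*√4) = -22*(16 + 5*√3*2)/(4 + √3*2) = -22*(16 + 10*√3)/(4 + 2*√3)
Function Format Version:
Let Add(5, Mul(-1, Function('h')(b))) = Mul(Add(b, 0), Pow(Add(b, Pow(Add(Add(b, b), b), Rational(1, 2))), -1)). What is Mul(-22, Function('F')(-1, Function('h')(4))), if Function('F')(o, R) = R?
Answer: Add(-22, Mul(-44, Pow(3, Rational(1, 2)))) ≈ -98.210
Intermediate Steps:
Function('h')(b) = Add(5, Mul(-1, b, Pow(Add(b, Mul(Pow(3, Rational(1, 2)), Pow(b, Rational(1, 2)))), -1))) (Function('h')(b) = Add(5, Mul(-1, Mul(Add(b, 0), Pow(Add(b, Pow(Add(Add(b, b), b), Rational(1, 2))), -1)))) = Add(5, Mul(-1, Mul(b, Pow(Add(b, Pow(Add(Mul(2, b), b), Rational(1, 2))), -1)))) = Add(5, Mul(-1, Mul(b, Pow(Add(b, Pow(Mul(3, b), Rational(1, 2))), -1)))) = Add(5, Mul(-1, Mul(b, Pow(Add(b, Mul(Pow(3, Rational(1, 2)), Pow(b, Rational(1, 2)))), -1)))) = Add(5, Mul(-1, b, Pow(Add(b, Mul(Pow(3, Rational(1, 2)), Pow(b, Rational(1, 2)))), -1))))
Mul(-22, Function('F')(-1, Function('h')(4))) = Mul(-22, Mul(Pow(Add(4, Mul(Pow(3, Rational(1, 2)), Pow(4, Rational(1, 2)))), -1), Add(Mul(4, 4), Mul(5, Pow(3, Rational(1, 2)), Pow(4, Rational(1, 2)))))) = Mul(-22, Mul(Pow(Add(4, Mul(Pow(3, Rational(1, 2)), 2)), -1), Add(16, Mul(5, Pow(3, Rational(1, 2)), 2)))) = Mul(-22, Mul(Pow(Add(4, Mul(2, Pow(3, Rational(1, 2)))), -1), Add(16, Mul(10, Pow(3, Rational(1, 2)))))) = Mul(-22, Pow(Add(4, Mul(2, Pow(3, Rational(1, 2)))), -1), Add(16, Mul(10, Pow(3, Rational(1, 2)))))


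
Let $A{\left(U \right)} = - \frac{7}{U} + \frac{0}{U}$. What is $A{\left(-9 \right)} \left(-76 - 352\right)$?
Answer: $- \frac{2996}{9} \approx -332.89$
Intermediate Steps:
$A{\left(U \right)} = - \frac{7}{U}$ ($A{\left(U \right)} = - \frac{7}{U} + 0 = - \frac{7}{U}$)
$A{\left(-9 \right)} \left(-76 - 352\right) = - \frac{7}{-9} \left(-76 - 352\right) = \left(-7\right) \left(- \frac{1}{9}\right) \left(-428\right) = \frac{7}{9} \left(-428\right) = - \frac{2996}{9}$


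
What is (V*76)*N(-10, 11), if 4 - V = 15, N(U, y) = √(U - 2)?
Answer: -1672*I*√3 ≈ -2896.0*I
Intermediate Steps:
N(U, y) = √(-2 + U)
V = -11 (V = 4 - 1*15 = 4 - 15 = -11)
(V*76)*N(-10, 11) = (-11*76)*√(-2 - 10) = -1672*I*√3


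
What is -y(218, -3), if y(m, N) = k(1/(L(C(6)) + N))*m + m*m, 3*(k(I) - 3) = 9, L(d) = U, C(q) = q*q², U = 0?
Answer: -48832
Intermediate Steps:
C(q) = q³
L(d) = 0
k(I) = 6 (k(I) = 3 + (⅓)*9 = 3 + 3 = 6)
y(m, N) = m² + 6*m (y(m, N) = 6*m + m*m = 6*m + m² = m² + 6*m)
-y(218, -3) = -218*(6 + 218) = -218*224 = -1*48832 = -48832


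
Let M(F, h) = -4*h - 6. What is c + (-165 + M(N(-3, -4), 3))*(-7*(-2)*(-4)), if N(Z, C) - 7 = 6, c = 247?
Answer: 10495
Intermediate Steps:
N(Z, C) = 13 (N(Z, C) = 7 + 6 = 13)
M(F, h) = -6 - 4*h
c + (-165 + M(N(-3, -4), 3))*(-7*(-2)*(-4)) = 247 + (-165 + (-6 - 4*3))*(-7*(-2)*(-4)) = 247 + (-165 + (-6 - 12))*(14*(-4)) = 247 + (-165 - 18)*(-56) = 247 - 183*(-56) = 247 + 10248 = 10495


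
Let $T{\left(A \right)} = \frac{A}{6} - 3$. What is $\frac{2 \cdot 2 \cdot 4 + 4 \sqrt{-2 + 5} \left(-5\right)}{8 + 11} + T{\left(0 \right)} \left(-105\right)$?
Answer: $\frac{6001}{19} - \frac{20 \sqrt{3}}{19} \approx 314.02$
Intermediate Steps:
$T{\left(A \right)} = -3 + \frac{A}{6}$ ($T{\left(A \right)} = A \frac{1}{6} - 3 = \frac{A}{6} - 3 = -3 + \frac{A}{6}$)
$\frac{2 \cdot 2 \cdot 4 + 4 \sqrt{-2 + 5} \left(-5\right)}{8 + 11} + T{\left(0 \right)} \left(-105\right) = \frac{2 \cdot 2 \cdot 4 + 4 \sqrt{-2 + 5} \left(-5\right)}{8 + 11} + \left(-3 + \frac{1}{6} \cdot 0\right) \left(-105\right) = \frac{4 \cdot 4 + 4 \sqrt{3} \left(-5\right)}{19} + \left(-3 + 0\right) \left(-105\right) = \left(16 - 20 \sqrt{3}\right) \frac{1}{19} - -315 = \left(\frac{16}{19} - \frac{20 \sqrt{3}}{19}\right) + 315 = \frac{6001}{19} - \frac{20 \sqrt{3}}{19}$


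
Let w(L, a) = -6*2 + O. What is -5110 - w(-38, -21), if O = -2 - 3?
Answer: -5093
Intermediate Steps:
O = -5
w(L, a) = -17 (w(L, a) = -6*2 - 5 = -12 - 5 = -17)
-5110 - w(-38, -21) = -5110 - 1*(-17) = -5110 + 17 = -5093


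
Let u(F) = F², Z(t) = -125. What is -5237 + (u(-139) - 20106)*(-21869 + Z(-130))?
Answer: 17260053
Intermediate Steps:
-5237 + (u(-139) - 20106)*(-21869 + Z(-130)) = -5237 + ((-139)² - 20106)*(-21869 - 125) = -5237 + (19321 - 20106)*(-21994) = -5237 - 785*(-21994) = -5237 + 17265290 = 17260053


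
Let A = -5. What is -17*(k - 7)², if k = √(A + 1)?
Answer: -765 + 476*I ≈ -765.0 + 476.0*I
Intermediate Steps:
k = 2*I (k = √(-5 + 1) = √(-4) = 2*I ≈ 2.0*I)
-17*(k - 7)² = -17*(2*I - 7)² = -17*(-7 + 2*I)²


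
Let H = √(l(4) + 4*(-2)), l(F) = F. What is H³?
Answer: -8*I ≈ -8.0*I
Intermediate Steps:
H = 2*I (H = √(4 + 4*(-2)) = √(4 - 8) = √(-4) = 2*I ≈ 2.0*I)
H³ = (2*I)³ = -8*I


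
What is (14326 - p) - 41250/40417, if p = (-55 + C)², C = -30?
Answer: 286959867/40417 ≈ 7100.0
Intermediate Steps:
p = 7225 (p = (-55 - 30)² = (-85)² = 7225)
(14326 - p) - 41250/40417 = (14326 - 1*7225) - 41250/40417 = (14326 - 7225) - 41250/40417 = 7101 - 1*41250/40417 = 7101 - 41250/40417 = 286959867/40417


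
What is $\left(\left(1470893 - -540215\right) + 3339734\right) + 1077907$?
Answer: $6428749$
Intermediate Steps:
$\left(\left(1470893 - -540215\right) + 3339734\right) + 1077907 = \left(\left(1470893 + 540215\right) + 3339734\right) + 1077907 = \left(2011108 + 3339734\right) + 1077907 = 5350842 + 1077907 = 6428749$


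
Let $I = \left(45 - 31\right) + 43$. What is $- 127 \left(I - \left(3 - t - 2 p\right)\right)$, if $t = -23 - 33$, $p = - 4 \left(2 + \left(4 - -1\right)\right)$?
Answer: $7366$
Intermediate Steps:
$p = -28$ ($p = - 4 \left(2 + \left(4 + 1\right)\right) = - 4 \left(2 + 5\right) = \left(-4\right) 7 = -28$)
$t = -56$ ($t = -23 - 33 = -56$)
$I = 57$ ($I = 14 + 43 = 57$)
$- 127 \left(I - \left(3 - t - 2 p\right)\right) = - 127 \left(57 - \left(59 + 56\right)\right) = - 127 \left(57 - 115\right) = \left(-127\right) \left(-58\right) = 7366$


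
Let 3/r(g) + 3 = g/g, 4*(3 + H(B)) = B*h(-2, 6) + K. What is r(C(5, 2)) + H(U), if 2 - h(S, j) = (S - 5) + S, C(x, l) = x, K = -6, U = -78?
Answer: -441/2 ≈ -220.50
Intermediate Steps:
h(S, j) = 7 - 2*S (h(S, j) = 2 - ((S - 5) + S) = 2 - ((-5 + S) + S) = 2 - (-5 + 2*S) = 2 + (5 - 2*S) = 7 - 2*S)
H(B) = -9/2 + 11*B/4 (H(B) = -3 + (B*(7 - 2*(-2)) - 6)/4 = -3 + (B*(7 + 4) - 6)/4 = -3 + (B*11 - 6)/4 = -3 + (11*B - 6)/4 = -3 + (-6 + 11*B)/4 = -3 + (-3/2 + 11*B/4) = -9/2 + 11*B/4)
r(g) = -3/2 (r(g) = 3/(-3 + g/g) = 3/(-3 + 1) = 3/(-2) = 3*(-1/2) = -3/2)
r(C(5, 2)) + H(U) = -3/2 + (-9/2 + (11/4)*(-78)) = -3/2 + (-9/2 - 429/2) = -3/2 - 219 = -441/2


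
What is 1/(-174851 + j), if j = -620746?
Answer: -1/795597 ≈ -1.2569e-6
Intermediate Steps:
1/(-174851 + j) = 1/(-174851 - 620746) = 1/(-795597) = -1/795597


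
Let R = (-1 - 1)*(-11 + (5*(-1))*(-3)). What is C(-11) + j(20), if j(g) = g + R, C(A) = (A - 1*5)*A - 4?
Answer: 184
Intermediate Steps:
C(A) = -4 + A*(-5 + A) (C(A) = (A - 5)*A - 4 = (-5 + A)*A - 4 = A*(-5 + A) - 4 = -4 + A*(-5 + A))
R = -8 (R = -2*(-11 - 5*(-3)) = -2*(-11 + 15) = -2*4 = -8)
j(g) = -8 + g (j(g) = g - 8 = -8 + g)
C(-11) + j(20) = (-4 + (-11)**2 - 5*(-11)) + (-8 + 20) = (-4 + 121 + 55) + 12 = 172 + 12 = 184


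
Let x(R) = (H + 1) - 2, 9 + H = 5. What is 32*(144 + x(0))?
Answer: 4448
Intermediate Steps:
H = -4 (H = -9 + 5 = -4)
x(R) = -5 (x(R) = (-4 + 1) - 2 = -3 - 2 = -5)
32*(144 + x(0)) = 32*(144 - 5) = 32*139 = 4448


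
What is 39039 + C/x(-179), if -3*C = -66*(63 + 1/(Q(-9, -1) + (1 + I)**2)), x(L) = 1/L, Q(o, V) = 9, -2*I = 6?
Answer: -2721653/13 ≈ -2.0936e+5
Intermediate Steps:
I = -3 (I = -1/2*6 = -3)
C = 18040/13 (C = -(-22)*(63 + 1/(9 + (1 - 3)**2)) = -(-22)*(63 + 1/(9 + (-2)**2)) = -(-22)*(63 + 1/(9 + 4)) = -(-22)*(63 + 1/13) = -(-22)*820/13 = -1/3*(-54120/13) = 18040/13 ≈ 1387.7)
39039 + C/x(-179) = 39039 + 18040/(13*(1/(-179))) = 39039 + 18040/(13*(-1/179)) = 39039 + (18040/13)*(-179) = 39039 - 3229160/13 = -2721653/13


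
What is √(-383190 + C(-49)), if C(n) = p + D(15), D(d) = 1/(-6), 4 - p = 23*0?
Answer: I*√13794702/6 ≈ 619.02*I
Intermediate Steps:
p = 4 (p = 4 - 23*0 = 4 - 1*0 = 4 + 0 = 4)
D(d) = -⅙
C(n) = 23/6 (C(n) = 4 - ⅙ = 23/6)
√(-383190 + C(-49)) = √(-383190 + 23/6) = √(-2299117/6) = I*√13794702/6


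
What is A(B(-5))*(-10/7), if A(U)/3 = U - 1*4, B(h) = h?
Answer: 270/7 ≈ 38.571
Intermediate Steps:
A(U) = -12 + 3*U (A(U) = 3*(U - 1*4) = 3*(U - 4) = 3*(-4 + U) = -12 + 3*U)
A(B(-5))*(-10/7) = (-12 + 3*(-5))*(-10/7) = (-12 - 15)*(-10*⅐) = -27*(-10/7) = 270/7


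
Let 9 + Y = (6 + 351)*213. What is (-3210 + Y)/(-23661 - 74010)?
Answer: -24274/32557 ≈ -0.74558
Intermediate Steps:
Y = 76032 (Y = -9 + (6 + 351)*213 = -9 + 357*213 = -9 + 76041 = 76032)
(-3210 + Y)/(-23661 - 74010) = (-3210 + 76032)/(-23661 - 74010) = 72822/(-97671) = 72822*(-1/97671) = -24274/32557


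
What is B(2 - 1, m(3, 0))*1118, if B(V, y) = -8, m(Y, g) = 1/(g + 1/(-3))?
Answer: -8944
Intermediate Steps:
m(Y, g) = 1/(-⅓ + g) (m(Y, g) = 1/(g - ⅓) = 1/(-⅓ + g))
B(2 - 1, m(3, 0))*1118 = -8*1118 = -8944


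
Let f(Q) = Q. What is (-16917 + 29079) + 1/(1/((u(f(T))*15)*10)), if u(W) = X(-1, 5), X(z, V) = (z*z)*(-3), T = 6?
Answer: 11712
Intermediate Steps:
X(z, V) = -3*z² (X(z, V) = z²*(-3) = -3*z²)
u(W) = -3 (u(W) = -3*(-1)² = -3*1 = -3)
(-16917 + 29079) + 1/(1/((u(f(T))*15)*10)) = (-16917 + 29079) + 1/(1/(-3*15*10)) = 12162 + 1/(1/(-45*10)) = 12162 + 1/(1/(-450)) = 12162 + 1/(-1/450) = 12162 - 450 = 11712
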